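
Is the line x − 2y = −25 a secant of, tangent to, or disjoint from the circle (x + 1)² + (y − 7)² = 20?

Substituting the line into the circle gives 5x² + 30x + 45 = 0.
Discriminant = (30)² − 4·5·(45) = 0.
A repeated root: the line is tangent.

tangent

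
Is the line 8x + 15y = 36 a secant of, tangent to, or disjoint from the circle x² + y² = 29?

Substituting the line into the circle gives 289x² − 576x − 5229 = 0.
Δ = 331776 − (−6044724) = 6376500.
Two real roots: the line is a secant.

secant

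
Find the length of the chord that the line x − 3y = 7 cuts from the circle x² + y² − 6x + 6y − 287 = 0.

11√10

Substitute y = (−7 + x)/3:
10x² − 50x − 2660 = 0  ⟹  x² − 5x − 266 = 0
x = 19 or x = −14, giving (19, 4) and (−14, −7).
|(19, 4) − (−14, −7)| = √((33)² + (11)²) = 11√10.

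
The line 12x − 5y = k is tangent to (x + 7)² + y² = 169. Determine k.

k = −253 or k = 85

The line touches the circle iff its distance from (−7, 0) is 13:
|12·(−7) − 5·0 − k| / √169 = 13
|k − (−84)| = 13·13, so k = 85 or k = −253.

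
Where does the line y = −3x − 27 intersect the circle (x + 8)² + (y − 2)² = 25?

Substitute y = −3x − 27:
10x² + 190x + 880 = 0  ⟹  x² + 19x + 88 = 0
x = −8 or x = −11, giving (−8, −3) and (−11, 6).

(−11, 6) and (−8, −3)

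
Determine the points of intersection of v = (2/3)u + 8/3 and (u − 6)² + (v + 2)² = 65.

From the line, v = (8 + 2u)/3. Substituting:
13u² − 52u − 65 = 0  ⟹  u² − 4u − 5 = 0
u = 5 or u = −1, giving (5, 6) and (−1, 2).

(−1, 2) and (5, 6)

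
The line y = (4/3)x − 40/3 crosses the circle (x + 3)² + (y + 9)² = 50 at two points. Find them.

(−2, −16) and (4, −8)

Substitute y = (−40 + 4x)/3:
25x² − 50x − 200 = 0  ⟹  x² − 2x − 8 = 0
x = 4 or x = −2, giving (4, −8) and (−2, −16).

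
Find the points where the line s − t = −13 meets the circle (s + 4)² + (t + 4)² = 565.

(−26, −13) and (5, 18)

Substitute t = s + 13:
2s² + 42s − 260 = 0  ⟹  s² + 21s − 130 = 0
s = 5 or s = −26, giving (5, 18) and (−26, −13).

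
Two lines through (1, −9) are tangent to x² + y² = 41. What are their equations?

4x + 5y = −41 and 5x − 4y = 41

A line y − (−9) = m(x − (1)) is tangent when its distance from (0, 0) is √41:
[m·(−1) − (9)]² = 41(m² + 1)
20m² − 9m − 20 = 0, so m = −4/5 or m = 5/4.
With m = −4/5: 4x + 5y = −41. With m = 5/4: 5x − 4y = 41.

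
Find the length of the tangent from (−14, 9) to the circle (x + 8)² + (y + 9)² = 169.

With centre O = (−8, −9), |OP|² = 360 and r² = 169.
Power of the point: PT² = |PO|² − r² = 191, so PT = √191.

√191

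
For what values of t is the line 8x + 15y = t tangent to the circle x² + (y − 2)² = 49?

For a tangent, require d(centre, line) = r = 7.
|8·0 + 15·2 − t| / √289 = 7
|t − (30)| = 7·17, so t = 149 or t = −89.

t = −89 or t = 149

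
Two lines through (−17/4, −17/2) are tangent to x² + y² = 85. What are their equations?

A line y − (−17/2) = m(x − (−17/4)) is tangent when its distance from (0, 0) is √85:
[m·(17/4) − (17/2)]² = 85(m² + 1)
63m² + 68m + 12 = 0, so m = −2/9 or m = −6/7.
Through (−17/4, −17/2) these give 2x + 9y = −85 and 6x + 7y = −85.

2x + 9y = −85 and 6x + 7y = −85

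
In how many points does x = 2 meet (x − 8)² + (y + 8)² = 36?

1

d² = (1·8 + 0·(−8) − (2))² = 36; r² = 36.
Since d² = r², the line is tangent.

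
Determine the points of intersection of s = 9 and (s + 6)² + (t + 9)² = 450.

(9, −24) and (9, 6)

The line gives s = 9. Substituting into the circle:
t² + 18t − 144 = 0
t = 6 or t = −24, giving (9, 6) and (9, −24).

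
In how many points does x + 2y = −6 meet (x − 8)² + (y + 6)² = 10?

d² = (1·8 + 2·(−6) − (−6))²/5 = 4/5; r² = 10.
Since d² < r², the line cuts the circle twice.

2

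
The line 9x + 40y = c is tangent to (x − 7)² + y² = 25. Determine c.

c = −142 or c = 268

Tangency holds when the distance from the centre (7, 0) to the line equals the radius 5:
|9·7 + 40·0 − c| / √1681 = 5
|c − (63)| = 5·41, so c = 268 or c = −142.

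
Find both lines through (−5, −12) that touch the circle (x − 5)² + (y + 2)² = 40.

x − 3y = 31 and 3x − y = −3

Write the tangent as mx − y + (−12 − m·(−5)) = 0 and set its distance from the centre to 2√10:
(10m − (10))² = 40(m² + 1)
3m² − 10m + 3 = 0, so m = 1/3 or m = 3.
Through (−5, −12) these give x − 3y = 31 and 3x − y = −3.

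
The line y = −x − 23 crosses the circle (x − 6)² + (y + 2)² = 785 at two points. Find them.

(−22, −1) and (7, −30)

From the line, y = −x − 23. Substituting:
2x² + 30x − 308 = 0  ⟹  x² + 15x − 154 = 0
x = 7 or x = −22, giving (7, −30) and (−22, −1).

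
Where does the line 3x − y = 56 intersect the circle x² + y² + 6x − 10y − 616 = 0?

From the line, y = 3x − 56. Substituting:
10x² − 360x + 3080 = 0  ⟹  x² − 36x + 308 = 0
x = 22 or x = 14, giving (22, 10) and (14, −14).

(14, −14) and (22, 10)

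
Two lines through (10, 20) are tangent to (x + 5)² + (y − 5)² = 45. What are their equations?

Let a tangent through (10, 20) have slope m. Its distance from (−5, 5) must equal 3√5:
(−15m − (−15))² = 45(m² + 1)
2m² − 5m + 2 = 0, so m = 1/2 or m = 2.
With m = 1/2: x − 2y = −30. With m = 2: 2x − y = 0.

x − 2y = −30 and 2x − y = 0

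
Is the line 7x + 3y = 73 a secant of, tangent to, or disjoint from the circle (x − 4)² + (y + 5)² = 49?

disjoint

Substituting the line into the circle gives 58x² − 1304x + 7447 = 0.
Discriminant = (−1304)² − 4·58·(7447) = −27288 < 0.
No real roots: the line does not meet the circle.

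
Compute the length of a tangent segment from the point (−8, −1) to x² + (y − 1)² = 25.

With centre O = (0, 1), |OP|² = 68 and r² = 25.
Power of the point: PT² = |PO|² − r² = 43, so PT = √43.

√43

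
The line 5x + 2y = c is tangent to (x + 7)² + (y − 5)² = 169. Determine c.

c = −25 ± 13√29

Tangency holds when the distance from the centre (−7, 5) to the line equals the radius 13:
|5·(−7) + 2·5 − c| / √29 = 13
|c − (−25)| = 13√29.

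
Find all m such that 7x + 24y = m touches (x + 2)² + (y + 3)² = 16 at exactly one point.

m = −186 or m = 14

For a tangent, require d(centre, line) = r = 4.
|7·(−2) + 24·(−3) − m| / √625 = 4
|m − (−86)| = 4·25, so m = 14 or m = −186.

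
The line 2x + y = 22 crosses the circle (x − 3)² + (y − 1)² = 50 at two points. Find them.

(8, 6) and (10, 2)

Express y = −2x + 22 and substitute into the circle:
5x² − 90x + 400 = 0  ⟹  x² − 18x + 80 = 0
x = 10 or x = 8, giving (10, 2) and (8, 6).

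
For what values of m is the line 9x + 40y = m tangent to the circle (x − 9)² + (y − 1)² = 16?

Tangency holds when the distance from the centre (9, 1) to the line equals the radius 4:
|9·9 + 40·1 − m| / √1681 = 4
|m − (121)| = 4·41, so m = 285 or m = −43.

m = −43 or m = 285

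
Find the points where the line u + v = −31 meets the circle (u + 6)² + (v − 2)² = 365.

Substitute v = −u − 31:
2u² + 78u + 760 = 0  ⟹  u² + 39u + 380 = 0
u = −19 or u = −20, giving (−19, −12) and (−20, −11).

(−20, −11) and (−19, −12)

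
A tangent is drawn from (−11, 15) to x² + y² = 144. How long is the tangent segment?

√202

The centre is (0, 0) and r = 12. The square of the distance from P to the centre is 121 + 225 = 346.
By the tangent–radius right angle, tangent length = √(|PO|² − r²) = √202.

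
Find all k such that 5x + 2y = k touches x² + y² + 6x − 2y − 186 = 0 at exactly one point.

k = −13 ± 14√29

The line touches the circle iff its distance from (−3, 1) is 14:
|5·(−3) + 2·1 − k| / √29 = 14
|k − (−13)| = 14√29.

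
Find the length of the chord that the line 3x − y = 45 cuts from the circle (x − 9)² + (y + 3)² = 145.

The distance from (9, −3) to the line is 15/√10, and r² = 145.
Half the chord is √(r² − d²) = √(245/2), so the full chord is 7√10.

7√10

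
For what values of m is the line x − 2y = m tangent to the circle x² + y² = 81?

m = ±9√5

Tangency holds when the distance from the centre (0, 0) to the line equals the radius 9:
|1·0 − 2·0 − m| / √5 = 9
|m| = 9√5.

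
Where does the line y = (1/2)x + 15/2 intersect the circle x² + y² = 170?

Substitute y = (15 + x)/2:
5x² + 30x − 455 = 0  ⟹  x² + 6x − 91 = 0
x = 7 or x = −13, giving (7, 11) and (−13, 1).

(−13, 1) and (7, 11)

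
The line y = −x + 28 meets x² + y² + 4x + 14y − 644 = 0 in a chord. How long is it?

5√2

From the line, y = −x + 28. Substituting:
2x² − 66x + 532 = 0  ⟹  x² − 33x + 266 = 0
x = 19 or x = 14, giving (19, 9) and (14, 14).
|(19, 9) − (14, 14)| = √((5)² + (−5)²) = 5√2.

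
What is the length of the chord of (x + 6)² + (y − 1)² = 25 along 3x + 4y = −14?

10

The distance from (−6, 1) to the line is 0/√25, and r² = 25.
Half the chord is √(r² − d²) = √(25), so the full chord is 10.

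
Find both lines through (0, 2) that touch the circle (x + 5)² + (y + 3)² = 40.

3x + y = 2 and x + 3y = 6

Write the tangent as mx − y + (2 − m·(0)) = 0 and set its distance from the centre to 2√10:
(−5m − (−5))² = 40(m² + 1)
3m² + 10m + 3 = 0, so m = −3 or m = −1/3.
Through (0, 2) these give 3x + y = 2 and x + 3y = 6.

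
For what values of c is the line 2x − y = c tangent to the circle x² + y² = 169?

The line touches the circle iff its distance from (0, 0) is 13:
|2·0 − 1·0 − c| / √5 = 13
|c| = 13√5.

c = ±13√5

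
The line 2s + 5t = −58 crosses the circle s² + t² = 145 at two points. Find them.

(−9, −8) and (1, −12)

Express t = (−58 − 2s)/5 and substitute into the circle:
29s² + 232s − 261 = 0  ⟹  s² + 8s − 9 = 0
s = 1 or s = −9, giving (1, −12) and (−9, −8).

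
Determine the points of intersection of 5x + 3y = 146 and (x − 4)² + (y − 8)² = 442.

Express y = (146 − 5x)/3 and substitute into the circle:
34x² − 1292x + 11050 = 0  ⟹  x² − 38x + 325 = 0
x = 25 or x = 13, giving (25, 7) and (13, 27).

(13, 27) and (25, 7)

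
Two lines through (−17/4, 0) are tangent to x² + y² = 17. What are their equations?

4x + y = −17 and 4x − y = −17

Write the tangent as mx − y + (0 − m·(−17/4)) = 0 and set its distance from the centre to √17:
[m·(17/4) − (0)]² = 17(m² + 1)
m² − 16 = 0, so m = −4 or m = 4.
With m = −4: 4x + y = −17. With m = 4: 4x − y = −17.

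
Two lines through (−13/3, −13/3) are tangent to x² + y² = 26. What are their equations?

x + 5y = −26 and 5x + y = −26

Write the tangent as mx − y + (−13/3 − m·(−13/3)) = 0 and set its distance from the centre to √26:
[m·(13/3) − (13/3)]² = 26(m² + 1)
5m² + 26m + 5 = 0, so m = −1/5 or m = −5.
Through (−13/3, −13/3) these give x + 5y = −26 and 5x + y = −26.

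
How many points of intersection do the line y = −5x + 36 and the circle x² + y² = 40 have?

0

Substituting the line into the circle gives 26x² − 360x + 1256 = 0.
Discriminant = (−360)² − 4·26·(1256) = −1024 < 0.
No real roots: the line does not meet the circle.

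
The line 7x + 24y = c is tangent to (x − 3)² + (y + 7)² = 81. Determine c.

c = −372 or c = 78

For a tangent, require d(centre, line) = r = 9.
|7·3 + 24·(−7) − c| / √625 = 9
|c − (−147)| = 9·25, so c = 78 or c = −372.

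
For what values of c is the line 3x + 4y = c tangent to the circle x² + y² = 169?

For a tangent, require d(centre, line) = r = 13.
|3·0 + 4·0 − c| / √25 = 13
|c| = 13·5, so c = 65 or c = −65.

c = −65 or c = 65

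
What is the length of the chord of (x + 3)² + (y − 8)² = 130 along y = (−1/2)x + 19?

From the line, y = (38 − x)/2. Substituting:
5x² − 20x = 0  ⟹  x² − 4x = 0
x = 4 or x = 0, giving (4, 17) and (0, 19).
Chord length = distance between (4, 17) and (0, 19) = √20 = 2√5.

2√5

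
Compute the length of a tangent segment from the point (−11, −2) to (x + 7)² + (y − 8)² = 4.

The centre is (−7, 8) and r = 2. The square of the distance from P to the centre is 16 + 100 = 116.
By the tangent–radius right angle, tangent length = √(|PO|² − r²) = √112 = 4√7.

4√7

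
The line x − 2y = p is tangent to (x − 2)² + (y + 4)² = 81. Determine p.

For a tangent, require d(centre, line) = r = 9.
|1·2 − 2·(−4) − p| / √5 = 9
|p − (10)| = 9√5.

p = 10 ± 9√5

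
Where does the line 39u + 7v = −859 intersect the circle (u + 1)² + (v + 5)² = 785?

From the line, v = (−859 − 39u)/7. Substituting:
1570u² + 64370u + 640560 = 0  ⟹  u² + 41u + 408 = 0
u = −17 or u = −24, giving (−17, −28) and (−24, 11).

(−24, 11) and (−17, −28)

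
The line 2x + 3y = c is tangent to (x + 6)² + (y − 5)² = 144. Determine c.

For a tangent, require d(centre, line) = r = 12.
|2·(−6) + 3·5 − c| / √13 = 12
|c − (3)| = 12√13.

c = 3 ± 12√13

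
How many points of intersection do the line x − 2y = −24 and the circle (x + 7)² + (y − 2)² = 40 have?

Centre (−7, 2), r² = 40. Distance² from centre to line = (13)²/5 = 169/5.
Since d² < r², the line cuts the circle twice.

2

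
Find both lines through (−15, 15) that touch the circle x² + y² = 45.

x + 2y = 15 and 2x + y = −15

A line y − (15) = m(x − (−15)) is tangent when its distance from (0, 0) is 3√5:
[m·(15) − (−15)]² = 45(m² + 1)
2m² + 5m + 2 = 0, so m = −1/2 or m = −2.
With m = −1/2: x + 2y = 15. With m = −2: 2x + y = −15.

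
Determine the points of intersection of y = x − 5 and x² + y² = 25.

(0, −5) and (5, 0)

From the line, y = x − 5. Substituting:
2x² − 10x = 0  ⟹  x² − 5x = 0
x = 5 or x = 0, giving (5, 0) and (0, −5).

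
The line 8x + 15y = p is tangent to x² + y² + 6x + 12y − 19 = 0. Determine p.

For a tangent, require d(centre, line) = r = 8.
|8·(−3) + 15·(−6) − p| / √289 = 8
|p − (−114)| = 8·17, so p = 22 or p = −250.

p = −250 or p = 22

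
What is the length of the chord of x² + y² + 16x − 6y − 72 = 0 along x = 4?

The line gives x = 4. Substituting into the circle:
y² − 6y + 8 = 0
y = 4 or y = 2, giving (4, 4) and (4, 2).
|(4, 4) − (4, 2)| = √((0)² + (2)²) = 2.

2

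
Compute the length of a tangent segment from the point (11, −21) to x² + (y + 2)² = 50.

12√3

The centre is (0, −2) and r = 5√2. The square of the distance from P to the centre is 121 + 361 = 482.
By the tangent–radius right angle, tangent length = √(|PO|² − r²) = √432 = 12√3.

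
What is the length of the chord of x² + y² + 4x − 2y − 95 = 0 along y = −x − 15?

2√2

The distance from (−2, 1) to the line is 14/√2, and r² = 100.
Half the chord is √(r² − d²) = √(2), so the full chord is 2√2.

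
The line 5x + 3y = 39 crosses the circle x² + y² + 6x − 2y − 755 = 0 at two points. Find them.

(−9, 28) and (18, −17)

Substitute y = (39 − 5x)/3:
34x² − 306x − 5508 = 0  ⟹  x² − 9x − 162 = 0
x = 18 or x = −9, giving (18, −17) and (−9, 28).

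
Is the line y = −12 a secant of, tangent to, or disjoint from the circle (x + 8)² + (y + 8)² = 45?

Substituting the line into the circle gives x² + 16x + 35 = 0.
Discriminant = (16)² − 4·1·(35) = 116 > 0.
Two real roots: the line is a secant.

secant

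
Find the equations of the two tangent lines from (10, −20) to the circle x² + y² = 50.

7x + y = 50 and x + y = −10

Write the tangent as mx − y + (−20 − m·(10)) = 0 and set its distance from the centre to 5√2:
(−10m − (20))² = 50(m² + 1)
m² + 8m + 7 = 0, so m = −7 or m = −1.
Through (10, −20) these give 7x + y = 50 and x + y = −10.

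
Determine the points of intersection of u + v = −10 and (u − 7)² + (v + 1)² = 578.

Substitute v = −u − 10:
2u² + 4u − 448 = 0  ⟹  u² + 2u − 224 = 0
u = 14 or u = −16, giving (14, −24) and (−16, 6).

(−16, 6) and (14, −24)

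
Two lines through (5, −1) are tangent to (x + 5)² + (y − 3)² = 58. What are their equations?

3x − 7y = 22 and 7x + 3y = 32

Write the tangent as mx − y + (−1 − m·(5)) = 0 and set its distance from the centre to √58:
(−10m − (4))² = 58(m² + 1)
21m² + 40m − 21 = 0, so m = 3/7 or m = −7/3.
Through (5, −1) these give 3x − 7y = 22 and 7x + 3y = 32.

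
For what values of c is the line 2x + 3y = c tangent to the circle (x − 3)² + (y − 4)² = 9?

The line touches the circle iff its distance from (3, 4) is 3:
|2·3 + 3·4 − c| / √13 = 3
|c − (18)| = 3√13.

c = 18 ± 3√13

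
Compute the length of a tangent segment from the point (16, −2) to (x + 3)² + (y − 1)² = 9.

Centre (−3, 1), r² = 9. |PO|² = (19)² + (−3)² = 370.
By the tangent–radius right angle, tangent length = √(|PO|² − r²) = √361 = 19.

19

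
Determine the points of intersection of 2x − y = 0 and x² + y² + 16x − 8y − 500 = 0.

Express y = 2x and substitute into the circle:
5x² − 500 = 0  ⟹  x² − 100 = 0
x = 10 or x = −10, giving (10, 20) and (−10, −20).

(−10, −20) and (10, 20)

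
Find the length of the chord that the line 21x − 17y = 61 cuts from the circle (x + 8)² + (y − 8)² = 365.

√730

Centre (−8, 8), r² = 365. Perpendicular distance d from centre to line = |−365| / √730 = 365/√730.
Chord = 2√(r² − d²) = 2·√(365/2) = √730.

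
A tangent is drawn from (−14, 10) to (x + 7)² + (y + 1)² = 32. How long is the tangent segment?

√138

With centre O = (−7, −1), |OP|² = 170 and r² = 32.
The tangent meets the radius at right angles, so tangent² = |PO|² − r² = 170 − 32 = 138.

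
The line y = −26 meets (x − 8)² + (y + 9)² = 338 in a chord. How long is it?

14

From the line, y = −26. Substituting:
x² − 16x + 15 = 0
x = 15 or x = 1, giving (15, −26) and (1, −26).
|(15, −26) − (1, −26)| = √((14)² + (0)²) = 14.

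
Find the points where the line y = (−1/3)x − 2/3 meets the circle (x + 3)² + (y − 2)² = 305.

(−20, 6) and (13, −5)

From the line, y = (−2 − x)/3. Substituting:
10x² + 70x − 2600 = 0  ⟹  x² + 7x − 260 = 0
x = 13 or x = −20, giving (13, −5) and (−20, 6).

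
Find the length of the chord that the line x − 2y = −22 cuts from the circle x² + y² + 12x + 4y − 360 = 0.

Centre (−6, −2), r² = 400. Perpendicular distance d from centre to line = |20| / √5 = 20/√5.
Chord = 2√(r² − d²) = 2·√(320) = 16√5.

16√5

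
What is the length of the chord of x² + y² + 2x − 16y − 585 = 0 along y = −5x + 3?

Express y = −5x + 3 and substitute into the circle:
26x² + 52x − 624 = 0  ⟹  x² + 2x − 24 = 0
x = 4 or x = −6, giving (4, −17) and (−6, 33).
|(4, −17) − (−6, 33)| = √((10)² + (−50)²) = 10√26.

10√26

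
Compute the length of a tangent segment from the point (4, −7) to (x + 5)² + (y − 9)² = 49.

12√2

Centre (−5, 9), r² = 49. |PO|² = (9)² + (−16)² = 337.
The tangent meets the radius at right angles, so tangent² = |PO|² − r² = 337 − 49 = 288.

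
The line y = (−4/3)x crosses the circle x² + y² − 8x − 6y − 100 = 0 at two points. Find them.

(−6, 8) and (6, −8)

Express y = (−4x)/3 and substitute into the circle:
25x² − 900 = 0  ⟹  x² − 36 = 0
x = 6 or x = −6, giving (6, −8) and (−6, 8).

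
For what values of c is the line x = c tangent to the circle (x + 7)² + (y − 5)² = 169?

Tangency holds when the distance from the centre (−7, 5) to the line equals the radius 13:
|1·(−7) + 0·5 − c| / √1 = 13
|c − (−7)| = 13, so c = 6 or c = −20.

c = −20 or c = 6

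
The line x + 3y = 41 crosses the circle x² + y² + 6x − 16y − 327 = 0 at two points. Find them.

From the line, y = (41 − x)/3. Substituting:
10x² + 20x − 3230 = 0  ⟹  x² + 2x − 323 = 0
x = 17 or x = −19, giving (17, 8) and (−19, 20).

(−19, 20) and (17, 8)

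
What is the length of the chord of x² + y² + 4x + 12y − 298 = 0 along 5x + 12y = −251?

Express y = (−251 − 5x)/12 and substitute into the circle:
169x² + 2366x − 16055 = 0  ⟹  x² + 14x − 95 = 0
x = 5 or x = −19, giving (5, −23) and (−19, −13).
Chord length = distance between (5, −23) and (−19, −13) = √676 = 26.

26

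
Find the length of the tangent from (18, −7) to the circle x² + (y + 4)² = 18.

3√35

With centre O = (0, −4), |OP|² = 333 and r² = 18.
The tangent meets the radius at right angles, so tangent² = |PO|² − r² = 333 − 18 = 315.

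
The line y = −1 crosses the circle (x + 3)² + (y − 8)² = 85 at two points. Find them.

Substitute y = −1:
x² + 6x + 5 = 0
x = −1 or x = −5, giving (−1, −1) and (−5, −1).

(−5, −1) and (−1, −1)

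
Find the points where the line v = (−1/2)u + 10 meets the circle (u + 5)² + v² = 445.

From the line, v = (20 − u)/2. Substituting:
5u² − 1280 = 0  ⟹  u² − 256 = 0
u = 16 or u = −16, giving (16, 2) and (−16, 18).

(−16, 18) and (16, 2)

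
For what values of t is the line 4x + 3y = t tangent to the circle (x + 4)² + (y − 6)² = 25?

t = −23 or t = 27

The line touches the circle iff its distance from (−4, 6) is 5:
|4·(−4) + 3·6 − t| / √25 = 5
|t − (2)| = 5·5, so t = 27 or t = −23.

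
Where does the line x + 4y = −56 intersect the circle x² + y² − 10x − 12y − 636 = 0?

(−16, −10) and (16, −18)

Express y = (−56 − x)/4 and substitute into the circle:
17x² − 4352 = 0  ⟹  x² − 256 = 0
x = 16 or x = −16, giving (16, −18) and (−16, −10).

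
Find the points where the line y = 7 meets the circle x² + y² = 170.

Express y = 7 and substitute into the circle:
x² − 121 = 0
x = 11 or x = −11, giving (11, 7) and (−11, 7).

(−11, 7) and (11, 7)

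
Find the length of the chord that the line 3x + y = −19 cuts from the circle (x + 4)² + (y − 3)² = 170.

8√10

From the line, y = −3x − 19. Substituting:
10x² + 140x + 330 = 0  ⟹  x² + 14x + 33 = 0
x = −3 or x = −11, giving (−3, −10) and (−11, 14).
Chord length = distance between (−3, −10) and (−11, 14) = √640 = 8√10.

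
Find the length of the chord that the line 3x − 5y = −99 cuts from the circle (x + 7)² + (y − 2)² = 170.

2√34

Substitute y = (99 + 3x)/5:
34x² + 884x + 4896 = 0  ⟹  x² + 26x + 144 = 0
x = −8 or x = −18, giving (−8, 15) and (−18, 9).
Chord length = distance between (−8, 15) and (−18, 9) = √136 = 2√34.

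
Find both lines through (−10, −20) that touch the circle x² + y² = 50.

7x − y = −50 and x − y = 10

Let a tangent through (−10, −20) have slope m. Its distance from (0, 0) must equal 5√2:
(10m − (20))² = 50(m² + 1)
m² − 8m + 7 = 0, so m = 7 or m = 1.
With m = 7: 7x − y = −50. With m = 1: x − y = 10.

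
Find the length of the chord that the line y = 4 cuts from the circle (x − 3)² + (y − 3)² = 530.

46

Substitute y = 4:
x² − 6x − 520 = 0
x = 26 or x = −20, giving (26, 4) and (−20, 4).
|(26, 4) − (−20, 4)| = √((46)² + (0)²) = 46.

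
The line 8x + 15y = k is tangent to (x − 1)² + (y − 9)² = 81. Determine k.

Tangency holds when the distance from the centre (1, 9) to the line equals the radius 9:
|8·1 + 15·9 − k| / √289 = 9
|k − (143)| = 9·17, so k = 296 or k = −10.

k = −10 or k = 296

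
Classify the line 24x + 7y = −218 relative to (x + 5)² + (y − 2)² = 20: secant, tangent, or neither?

neither

d² = (24·(−5) + 7·2 − (−218))²/625 = 12544/625; r² = 20.
Since d² > r², the line lies outside the circle.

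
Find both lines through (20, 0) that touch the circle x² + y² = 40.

A line y − (0) = m(x − (20)) is tangent when its distance from (0, 0) is 2√10:
[m·(−20) − (0)]² = 40(m² + 1)
9m² − 1 = 0, so m = 1/3 or m = −1/3.
Through (20, 0) these give x − 3y = 20 and x + 3y = 20.

x − 3y = 20 and x + 3y = 20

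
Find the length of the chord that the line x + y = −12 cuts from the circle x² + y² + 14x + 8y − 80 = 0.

17√2

The distance from (−7, −4) to the line is 1/√2, and r² = 145.
Chord = 2√(r² − d²) = 2·√(289/2) = 17√2.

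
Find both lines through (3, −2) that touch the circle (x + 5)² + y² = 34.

5x + 3y = 9 and 3x − 5y = 19

A line y − (−2) = m(x − (3)) is tangent when its distance from (−5, 0) is √34:
[m·(−8) − (2)]² = 34(m² + 1)
15m² + 16m − 15 = 0, so m = −5/3 or m = 3/5.
Through (3, −2) these give 5x + 3y = 9 and 3x − 5y = 19.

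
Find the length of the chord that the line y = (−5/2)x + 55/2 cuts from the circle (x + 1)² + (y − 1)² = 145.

Centre (−1, 1), r² = 145. Perpendicular distance d from centre to line = |−58| / √29 = 58/√29.
Chord = 2√(r² − d²) = 2·√(29) = 2√29.

2√29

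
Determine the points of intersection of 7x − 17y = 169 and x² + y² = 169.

Substitute y = (−169 + 7x)/17:
338x² − 2366x − 20280 = 0  ⟹  x² − 7x − 60 = 0
x = 12 or x = −5, giving (12, −5) and (−5, −12).

(−5, −12) and (12, −5)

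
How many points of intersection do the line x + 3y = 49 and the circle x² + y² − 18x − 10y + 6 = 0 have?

2

Substituting the line into the circle gives 10x² − 230x + 985 = 0.
Discriminant = (−230)² − 4·10·(985) = 13500 > 0.
Two real roots: the line is a secant.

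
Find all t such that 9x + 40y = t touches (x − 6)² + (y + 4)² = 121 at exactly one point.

t = −557 or t = 345

The line touches the circle iff its distance from (6, −4) is 11:
|9·6 + 40·(−4) − t| / √1681 = 11
|t − (−106)| = 11·41, so t = 345 or t = −557.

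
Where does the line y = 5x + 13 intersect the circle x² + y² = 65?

Express y = 5x + 13 and substitute into the circle:
26x² + 130x + 104 = 0  ⟹  x² + 5x + 4 = 0
x = −1 or x = −4, giving (−1, 8) and (−4, −7).

(−4, −7) and (−1, 8)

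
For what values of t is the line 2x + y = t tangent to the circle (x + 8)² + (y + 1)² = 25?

For a tangent, require d(centre, line) = r = 5.
|2·(−8) + 1·(−1) − t| / √5 = 5
|t − (−17)| = 5√5.

t = −17 ± 5√5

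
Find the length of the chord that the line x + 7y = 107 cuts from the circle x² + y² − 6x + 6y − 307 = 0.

5√2

Substitute y = (107 − x)/7:
50x² − 550x + 900 = 0  ⟹  x² − 11x + 18 = 0
x = 9 or x = 2, giving (9, 14) and (2, 15).
Chord length = distance between (9, 14) and (2, 15) = √50 = 5√2.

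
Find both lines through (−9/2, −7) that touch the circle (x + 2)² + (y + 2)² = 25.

Write the tangent as mx − y + (−7 − m·(−9/2)) = 0 and set its distance from the centre to 5:
(5/2m − (5))² = 25(m² + 1)
3m² + 4m = 0, so m = −4/3 or m = 0.
Through (−9/2, −7) these give 4x + 3y = −39 and y = −7.

4x + 3y = −39 and y = −7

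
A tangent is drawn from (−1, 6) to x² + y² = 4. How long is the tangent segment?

With centre O = (0, 0), |OP|² = 37 and r² = 4.
Power of the point: PT² = |PO|² − r² = 33, so PT = √33.

√33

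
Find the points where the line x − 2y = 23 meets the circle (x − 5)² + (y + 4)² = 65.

From the line, y = (−23 + x)/2. Substituting:
5x² − 70x + 65 = 0  ⟹  x² − 14x + 13 = 0
x = 13 or x = 1, giving (13, −5) and (1, −11).

(1, −11) and (13, −5)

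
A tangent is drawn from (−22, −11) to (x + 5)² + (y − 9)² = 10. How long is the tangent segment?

√679

With centre O = (−5, 9), |OP|² = 689 and r² = 10.
The tangent meets the radius at right angles, so tangent² = |PO|² − r² = 689 − 10 = 679.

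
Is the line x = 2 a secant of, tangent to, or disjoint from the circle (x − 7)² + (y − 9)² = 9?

Centre (7, 9), r² = 9. Distance² from centre to line = (5)² = 25.
Since d² > r², the line lies outside the circle.

disjoint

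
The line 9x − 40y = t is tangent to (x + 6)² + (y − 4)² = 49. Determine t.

t = −501 or t = 73

The line touches the circle iff its distance from (−6, 4) is 7:
|9·(−6) − 40·4 − t| / √1681 = 7
|t − (−214)| = 7·41, so t = 73 or t = −501.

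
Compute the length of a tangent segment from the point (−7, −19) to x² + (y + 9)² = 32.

With centre O = (0, −9), |OP|² = 149 and r² = 32.
The tangent meets the radius at right angles, so tangent² = |PO|² − r² = 149 − 32 = 117.

3√13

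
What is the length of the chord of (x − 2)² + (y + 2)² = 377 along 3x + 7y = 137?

From the line, y = (137 − 3x)/7. Substituting:
58x² − 1102x + 4524 = 0  ⟹  x² − 19x + 78 = 0
x = 13 or x = 6, giving (13, 14) and (6, 17).
|(13, 14) − (6, 17)| = √((7)² + (−3)²) = √58.

√58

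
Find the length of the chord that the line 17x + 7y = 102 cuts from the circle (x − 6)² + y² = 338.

26√2

The distance from (6, 0) to the line is 0/√338, and r² = 338.
Half the chord is √(r² − d²) = √(338), so the full chord is 26√2.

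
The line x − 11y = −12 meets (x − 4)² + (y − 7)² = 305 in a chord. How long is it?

Centre (4, 7), r² = 305. Perpendicular distance d from centre to line = |−61| / √122 = 61/√122.
Chord = 2√(r² − d²) = 2·√(549/2) = 3√122.

3√122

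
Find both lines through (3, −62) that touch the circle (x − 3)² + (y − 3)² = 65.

8x − y = 86 and 8x + y = −38

Write the tangent as mx − y + (−62 − m·(3)) = 0 and set its distance from the centre to √65:
[m·(0) − (65)]² = 65(m² + 1)
m² − 64 = 0, so m = 8 or m = −8.
With m = 8: 8x − y = 86. With m = −8: 8x + y = −38.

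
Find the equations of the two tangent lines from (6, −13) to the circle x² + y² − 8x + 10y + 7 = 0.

A line y − (−13) = m(x − (6)) is tangent when its distance from (4, −5) is √34:
(−2m − (8))² = 34(m² + 1)
15m² − 16m − 15 = 0, so m = 5/3 or m = −3/5.
With m = 5/3: 5x − 3y = 69. With m = −3/5: 3x + 5y = −47.

5x − 3y = 69 and 3x + 5y = −47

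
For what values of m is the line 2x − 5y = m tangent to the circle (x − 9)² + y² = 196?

m = 18 ± 14√29

The line touches the circle iff its distance from (9, 0) is 14:
|2·9 − 5·0 − m| / √29 = 14
|m − (18)| = 14√29.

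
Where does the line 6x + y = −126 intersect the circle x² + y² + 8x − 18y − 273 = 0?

From the line, y = −6x − 126. Substituting:
37x² + 1628x + 17871 = 0  ⟹  x² + 44x + 483 = 0
x = −21 or x = −23, giving (−21, 0) and (−23, 12).

(−23, 12) and (−21, 0)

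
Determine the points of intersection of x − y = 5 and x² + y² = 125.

From the line, y = x − 5. Substituting:
2x² − 10x − 100 = 0  ⟹  x² − 5x − 50 = 0
x = 10 or x = −5, giving (10, 5) and (−5, −10).

(−5, −10) and (10, 5)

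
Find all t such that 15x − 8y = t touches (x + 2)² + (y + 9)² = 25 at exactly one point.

t = −43 or t = 127

Tangency holds when the distance from the centre (−2, −9) to the line equals the radius 5:
|15·(−2) − 8·(−9) − t| / √289 = 5
|t − (42)| = 5·17, so t = 127 or t = −43.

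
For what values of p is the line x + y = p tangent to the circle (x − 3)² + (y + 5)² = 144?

For a tangent, require d(centre, line) = r = 12.
|1·3 + 1·(−5) − p| / √2 = 12
|p − (−2)| = 12√2.

p = −2 ± 12√2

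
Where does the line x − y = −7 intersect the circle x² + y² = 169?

(−12, −5) and (5, 12)

Substitute y = x + 7:
2x² + 14x − 120 = 0  ⟹  x² + 7x − 60 = 0
x = 5 or x = −12, giving (5, 12) and (−12, −5).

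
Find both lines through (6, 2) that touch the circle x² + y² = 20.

Let a tangent through (6, 2) have slope m. Its distance from (0, 0) must equal 2√5:
(−6m − (−2))² = 20(m² + 1)
2m² − 3m − 2 = 0, so m = 2 or m = −1/2.
Through (6, 2) these give 2x − y = 10 and x + 2y = 10.

2x − y = 10 and x + 2y = 10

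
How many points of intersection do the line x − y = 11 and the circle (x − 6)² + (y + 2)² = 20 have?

2

Centre (6, −2), r² = 20. Distance² from centre to line = (−3)²/2 = 9/2.
Since d² < r², the line cuts the circle twice.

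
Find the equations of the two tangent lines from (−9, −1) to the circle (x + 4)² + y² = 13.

A line y − (−1) = m(x − (−9)) is tangent when its distance from (−4, 0) is √13:
[m·(5) − (1)]² = 13(m² + 1)
6m² − 5m − 6 = 0, so m = −2/3 or m = 3/2.
Through (−9, −1) these give 2x + 3y = −21 and 3x − 2y = −25.

2x + 3y = −21 and 3x − 2y = −25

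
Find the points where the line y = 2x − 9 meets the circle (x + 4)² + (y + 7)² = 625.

From the line, y = 2x − 9. Substituting:
5x² − 605 = 0  ⟹  x² − 121 = 0
x = 11 or x = −11, giving (11, 13) and (−11, −31).

(−11, −31) and (11, 13)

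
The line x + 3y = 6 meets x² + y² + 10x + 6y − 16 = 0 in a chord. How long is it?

2√10

From the line, y = (6 − x)/3. Substituting:
10x² + 60x = 0  ⟹  x² + 6x = 0
x = 0 or x = −6, giving (0, 2) and (−6, 4).
|(0, 2) − (−6, 4)| = √((6)² + (−2)²) = 2√10.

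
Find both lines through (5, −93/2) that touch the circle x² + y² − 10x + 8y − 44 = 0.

Let a tangent through (5, −93/2) have slope m. Its distance from (5, −4) must equal √85:
[m·(0) − (85/2)]² = 85(m² + 1)
4m² − 81 = 0, so m = 9/2 or m = −9/2.
With m = 9/2: 9x − 2y = 138. With m = −9/2: 9x + 2y = −48.

9x − 2y = 138 and 9x + 2y = −48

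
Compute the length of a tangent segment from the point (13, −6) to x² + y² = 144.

The centre is (0, 0) and r = 12. The square of the distance from P to the centre is 169 + 36 = 205.
The tangent meets the radius at right angles, so tangent² = |PO|² − r² = 205 − 144 = 61.

√61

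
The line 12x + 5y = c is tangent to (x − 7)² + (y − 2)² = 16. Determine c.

c = 42 or c = 146

Tangency holds when the distance from the centre (7, 2) to the line equals the radius 4:
|12·7 + 5·2 − c| / √169 = 4
|c − (94)| = 4·13, so c = 146 or c = 42.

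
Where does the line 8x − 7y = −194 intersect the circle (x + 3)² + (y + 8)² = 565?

Express y = (194 + 8x)/7 and substitute into the circle:
113x² + 4294x + 35256 = 0  ⟹  x² + 38x + 312 = 0
x = −12 or x = −26, giving (−12, 14) and (−26, −2).

(−26, −2) and (−12, 14)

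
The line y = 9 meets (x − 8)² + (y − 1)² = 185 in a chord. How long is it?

22

Centre (8, 1), r² = 185. Perpendicular distance d from centre to line = |−8| / √1 = 8.
Half the chord is √(r² − d²) = √(121), so the full chord is 22.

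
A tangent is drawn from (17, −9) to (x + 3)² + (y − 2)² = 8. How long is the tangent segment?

3√57

The centre is (−3, 2) and r = 2√2. The square of the distance from P to the centre is 400 + 121 = 521.
Power of the point: PT² = |PO|² − r² = 513, so PT = 3√57.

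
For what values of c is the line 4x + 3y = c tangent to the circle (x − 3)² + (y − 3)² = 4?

The line touches the circle iff its distance from (3, 3) is 2:
|4·3 + 3·3 − c| / √25 = 2
|c − (21)| = 2·5, so c = 31 or c = 11.

c = 11 or c = 31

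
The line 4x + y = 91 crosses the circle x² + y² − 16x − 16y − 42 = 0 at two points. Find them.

(19, 15) and (21, 7)

From the line, y = −4x + 91. Substituting:
17x² − 680x + 6783 = 0  ⟹  x² − 40x + 399 = 0
x = 21 or x = 19, giving (21, 7) and (19, 15).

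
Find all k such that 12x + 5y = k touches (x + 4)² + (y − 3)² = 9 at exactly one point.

k = −72 or k = 6

For a tangent, require d(centre, line) = r = 3.
|12·(−4) + 5·3 − k| / √169 = 3
|k − (−33)| = 3·13, so k = 6 or k = −72.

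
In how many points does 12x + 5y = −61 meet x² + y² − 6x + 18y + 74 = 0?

d² = (12·3 + 5·(−9) − (−61))²/169 = 16; r² = 16.
Since d² = r², the line is tangent.

1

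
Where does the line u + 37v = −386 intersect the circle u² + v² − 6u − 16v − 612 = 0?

Substitute v = (−386 − u)/37:
1370u² − 6850u − 460320 = 0  ⟹  u² − 5u − 336 = 0
u = 21 or u = −16, giving (21, −11) and (−16, −10).

(−16, −10) and (21, −11)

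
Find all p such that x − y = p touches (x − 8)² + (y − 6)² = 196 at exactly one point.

p = 2 ± 14√2

For a tangent, require d(centre, line) = r = 14.
|1·8 − 1·6 − p| / √2 = 14
|p − (2)| = 14√2.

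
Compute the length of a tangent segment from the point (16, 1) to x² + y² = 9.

2√62

With centre O = (0, 0), |OP|² = 257 and r² = 9.
The tangent meets the radius at right angles, so tangent² = |PO|² − r² = 257 − 9 = 248.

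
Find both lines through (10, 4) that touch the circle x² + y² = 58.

Let a tangent through (10, 4) have slope m. Its distance from (0, 0) must equal √58:
[m·(−10) − (−4)]² = 58(m² + 1)
21m² − 40m − 21 = 0, so m = −3/7 or m = 7/3.
Through (10, 4) these give 3x + 7y = 58 and 7x − 3y = 58.

3x + 7y = 58 and 7x − 3y = 58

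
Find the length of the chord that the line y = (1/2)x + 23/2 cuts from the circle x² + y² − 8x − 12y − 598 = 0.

From the line, y = (23 + x)/2. Substituting:
5x² − 10x − 2415 = 0  ⟹  x² − 2x − 483 = 0
x = 23 or x = −21, giving (23, 23) and (−21, 1).
Chord length = distance between (23, 23) and (−21, 1) = √2420 = 22√5.

22√5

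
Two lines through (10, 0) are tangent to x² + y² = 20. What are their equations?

x − 2y = 10 and x + 2y = 10

A line y − (0) = m(x − (10)) is tangent when its distance from (0, 0) is 2√5:
[m·(−10) − (0)]² = 20(m² + 1)
4m² − 1 = 0, so m = 1/2 or m = −1/2.
Through (10, 0) these give x − 2y = 10 and x + 2y = 10.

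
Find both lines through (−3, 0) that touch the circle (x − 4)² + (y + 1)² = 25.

Let a tangent through (−3, 0) have slope m. Its distance from (4, −1) must equal 5:
(7m − (−1))² = 25(m² + 1)
12m² + 7m − 12 = 0, so m = −4/3 or m = 3/4.
Through (−3, 0) these give 4x + 3y = −12 and 3x − 4y = −9.

4x + 3y = −12 and 3x − 4y = −9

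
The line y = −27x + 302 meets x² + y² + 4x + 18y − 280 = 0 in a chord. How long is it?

√730

Centre (−2, −9), r² = 365. Perpendicular distance d from centre to line = |−365| / √730 = 365/√730.
Half the chord is √(r² − d²) = √(365/2), so the full chord is √730.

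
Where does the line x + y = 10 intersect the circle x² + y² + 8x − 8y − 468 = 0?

(−14, 24) and (16, −6)

Substitute y = −x + 10:
2x² − 4x − 448 = 0  ⟹  x² − 2x − 224 = 0
x = 16 or x = −14, giving (16, −6) and (−14, 24).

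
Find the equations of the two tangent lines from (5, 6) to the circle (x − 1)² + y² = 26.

x − 5y = −25 and 5x + y = 31

A line y − (6) = m(x − (5)) is tangent when its distance from (1, 0) is √26:
(−4m − (−6))² = 26(m² + 1)
5m² + 24m − 5 = 0, so m = 1/5 or m = −5.
Through (5, 6) these give x − 5y = −25 and 5x + y = 31.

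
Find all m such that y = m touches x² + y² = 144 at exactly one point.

The line touches the circle iff its distance from (0, 0) is 12:
|0·0 + 1·0 − m| / √1 = 12
|m| = 12, so m = 12 or m = −12.

m = −12 or m = 12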